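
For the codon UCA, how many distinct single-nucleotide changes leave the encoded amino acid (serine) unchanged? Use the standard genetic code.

3

Position 1: none → 0 synonymous.
Position 2: none → 0 synonymous.
Position 3: UCU, UCC, UCG → 3 synonymous.
Total: 0 + 0 + 3 = 3.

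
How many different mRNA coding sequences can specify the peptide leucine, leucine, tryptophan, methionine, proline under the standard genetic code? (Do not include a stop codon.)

Leu: 6 codons.
Leu: 6 codons.
Trp: 1 codon.
Met: 1 codon.
Pro: 4 codons.
6 × 6 × 1 × 1 × 4 = 144.

144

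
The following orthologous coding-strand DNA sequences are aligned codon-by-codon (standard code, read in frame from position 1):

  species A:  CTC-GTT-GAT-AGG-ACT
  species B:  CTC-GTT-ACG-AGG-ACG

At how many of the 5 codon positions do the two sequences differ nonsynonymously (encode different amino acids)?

1

Codon 1: CTC Leu / CTC Leu — identical.
Codon 2: GTT Val / GTT Val — identical.
Codon 3: GAT Asp / ACG Thr — nonsynonymous.
Codon 4: AGG Arg / AGG Arg — identical.
Codon 5: ACT Thr / ACG Thr — synonymous.
Nonsynonymous differences: 1.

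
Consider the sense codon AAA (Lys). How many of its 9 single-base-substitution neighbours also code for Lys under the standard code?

Position 1: none → 0 synonymous.
Position 2: none → 0 synonymous.
Position 3: AAG → 1 synonymous.
Total: 0 + 0 + 1 = 1.

1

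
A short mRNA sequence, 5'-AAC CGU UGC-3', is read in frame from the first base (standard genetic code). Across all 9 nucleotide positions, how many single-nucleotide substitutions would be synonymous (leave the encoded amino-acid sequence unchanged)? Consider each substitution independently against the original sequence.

5

Codon 1 (AAC, Asn): 1 synonymous substitution.
Codon 2 (CGU, Arg): 3 synonymous substitutions.
Codon 3 (UGC, Cys): 1 synonymous substitution.
Total: 1 + 3 + 1 = 5.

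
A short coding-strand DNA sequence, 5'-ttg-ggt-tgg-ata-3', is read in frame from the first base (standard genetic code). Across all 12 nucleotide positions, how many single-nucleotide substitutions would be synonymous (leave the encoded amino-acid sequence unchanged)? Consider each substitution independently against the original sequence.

Codon 1 (TTG, Leu): 2 synonymous substitutions.
Codon 2 (GGT, Gly): 3 synonymous substitutions.
Codon 3 (TGG, Trp): 0 synonymous substitutions.
Codon 4 (ATA, Ile): 2 synonymous substitutions.
Total: 2 + 3 + 0 + 2 = 7.

7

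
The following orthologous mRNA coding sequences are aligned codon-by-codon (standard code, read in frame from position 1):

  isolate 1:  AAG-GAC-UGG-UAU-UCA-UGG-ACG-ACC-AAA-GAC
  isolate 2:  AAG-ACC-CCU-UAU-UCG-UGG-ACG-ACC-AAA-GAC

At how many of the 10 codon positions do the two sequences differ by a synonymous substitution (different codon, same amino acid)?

1

Codon 1: AAG Lys / AAG Lys — identical.
Codon 2: GAC Asp / ACC Thr — nonsynonymous.
Codon 3: UGG Trp / CCU Pro — nonsynonymous.
Codon 4: UAU Tyr / UAU Tyr — identical.
Codon 5: UCA Ser / UCG Ser — synonymous.
Codon 6: UGG Trp / UGG Trp — identical.
Codon 7: ACG Thr / ACG Thr — identical.
Codon 8: ACC Thr / ACC Thr — identical.
Codon 9: AAA Lys / AAA Lys — identical.
Codon 10: GAC Asp / GAC Asp — identical.
Synonymous differences: 1.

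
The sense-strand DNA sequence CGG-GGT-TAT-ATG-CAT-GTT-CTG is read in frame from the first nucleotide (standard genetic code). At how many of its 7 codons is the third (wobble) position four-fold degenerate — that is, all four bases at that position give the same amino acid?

Codon 1 CGG (Arg): third position 4-fold.
Codon 2 GGT (Gly): third position 4-fold.
Codon 3 TAT (Tyr): third position 2-fold.
Codon 4 ATG (Met): third position 1-fold.
Codon 5 CAT (His): third position 2-fold.
Codon 6 GTT (Val): third position 4-fold.
Codon 7 CTG (Leu): third position 4-fold.
Four-fold degenerate third positions: 4.

4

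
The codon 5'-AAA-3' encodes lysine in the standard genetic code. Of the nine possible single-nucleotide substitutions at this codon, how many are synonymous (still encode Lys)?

Position 1: none → 0 synonymous.
Position 2: none → 0 synonymous.
Position 3: AAG → 1 synonymous.
Total: 0 + 0 + 1 = 1.

1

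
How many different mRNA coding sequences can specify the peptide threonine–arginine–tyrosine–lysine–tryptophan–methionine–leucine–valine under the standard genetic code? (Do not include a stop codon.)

Thr: 4 codons.
Arg: 6 codons.
Tyr: 2 codons.
Lys: 2 codons.
Trp: 1 codon.
Met: 1 codon.
Leu: 6 codons.
Val: 4 codons.
4 × 6 × 2 × 2 × 1 × 1 × 6 × 4 = 2304.

2304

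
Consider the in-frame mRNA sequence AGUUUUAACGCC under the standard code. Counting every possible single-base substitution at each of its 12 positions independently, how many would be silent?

Codon 1 (AGU, Ser): 1 synonymous substitution.
Codon 2 (UUU, Phe): 1 synonymous substitution.
Codon 3 (AAC, Asn): 1 synonymous substitution.
Codon 4 (GCC, Ala): 3 synonymous substitutions.
Total: 1 + 1 + 1 + 3 = 6.

6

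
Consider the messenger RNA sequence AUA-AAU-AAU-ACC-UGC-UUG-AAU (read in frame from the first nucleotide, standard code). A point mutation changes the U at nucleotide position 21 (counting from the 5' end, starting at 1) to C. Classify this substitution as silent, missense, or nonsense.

silent

Position 21 falls in codon 7: AAU → Asn.
After the substitution the codon is AAC → Asn.
Both encode Asn, so the change is synonymous.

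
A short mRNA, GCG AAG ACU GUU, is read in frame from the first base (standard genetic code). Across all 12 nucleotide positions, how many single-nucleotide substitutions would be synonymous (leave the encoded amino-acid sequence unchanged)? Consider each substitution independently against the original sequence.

Codon 1 (GCG, Ala): 3 synonymous substitutions.
Codon 2 (AAG, Lys): 1 synonymous substitution.
Codon 3 (ACU, Thr): 3 synonymous substitutions.
Codon 4 (GUU, Val): 3 synonymous substitutions.
Total: 3 + 1 + 3 + 3 = 10.

10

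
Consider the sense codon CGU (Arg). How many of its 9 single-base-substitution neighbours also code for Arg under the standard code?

3

Position 1: none → 0 synonymous.
Position 2: none → 0 synonymous.
Position 3: CGC, CGA, CGG → 3 synonymous.
Total: 0 + 0 + 3 = 3.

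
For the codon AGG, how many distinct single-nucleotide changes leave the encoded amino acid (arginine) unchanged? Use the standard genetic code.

2

Position 1: CGG → 1 synonymous.
Position 2: none → 0 synonymous.
Position 3: AGA → 1 synonymous.
Total: 1 + 0 + 1 = 2.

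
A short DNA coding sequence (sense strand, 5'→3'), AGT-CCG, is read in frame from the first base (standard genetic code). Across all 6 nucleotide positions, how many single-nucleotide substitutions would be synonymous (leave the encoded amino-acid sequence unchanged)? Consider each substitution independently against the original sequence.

Codon 1 (AGT, Ser): 1 synonymous substitution.
Codon 2 (CCG, Pro): 3 synonymous substitutions.
Total: 1 + 3 = 4.

4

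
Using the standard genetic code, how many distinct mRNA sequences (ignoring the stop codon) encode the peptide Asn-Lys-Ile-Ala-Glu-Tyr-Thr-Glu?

Asn: 2 codons.
Lys: 2 codons.
Ile: 3 codons.
Ala: 4 codons.
Glu: 2 codons.
Tyr: 2 codons.
Thr: 4 codons.
Glu: 2 codons.
2 × 2 × 3 × 4 × 2 × 2 × 4 × 2 = 1536.

1536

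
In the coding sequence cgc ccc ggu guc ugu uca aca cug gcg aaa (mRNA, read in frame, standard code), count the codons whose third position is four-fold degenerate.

Codon 1 CGC (Arg): third position 4-fold.
Codon 2 CCC (Pro): third position 4-fold.
Codon 3 GGU (Gly): third position 4-fold.
Codon 4 GUC (Val): third position 4-fold.
Codon 5 UGU (Cys): third position 2-fold.
Codon 6 UCA (Ser): third position 4-fold.
Codon 7 ACA (Thr): third position 4-fold.
Codon 8 CUG (Leu): third position 4-fold.
Codon 9 GCG (Ala): third position 4-fold.
Codon 10 AAA (Lys): third position 2-fold.
Four-fold degenerate third positions: 8.

8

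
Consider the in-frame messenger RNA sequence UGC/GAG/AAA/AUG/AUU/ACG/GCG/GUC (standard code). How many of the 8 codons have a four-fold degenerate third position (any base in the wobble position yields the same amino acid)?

Codon 1 UGC (Cys): third position 2-fold.
Codon 2 GAG (Glu): third position 2-fold.
Codon 3 AAA (Lys): third position 2-fold.
Codon 4 AUG (Met): third position 1-fold.
Codon 5 AUU (Ile): third position 3-fold.
Codon 6 ACG (Thr): third position 4-fold.
Codon 7 GCG (Ala): third position 4-fold.
Codon 8 GUC (Val): third position 4-fold.
Four-fold degenerate third positions: 3.

3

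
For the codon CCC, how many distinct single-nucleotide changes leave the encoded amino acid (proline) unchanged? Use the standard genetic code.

3

Position 1: none → 0 synonymous.
Position 2: none → 0 synonymous.
Position 3: CCU, CCA, CCG → 3 synonymous.
Total: 0 + 0 + 3 = 3.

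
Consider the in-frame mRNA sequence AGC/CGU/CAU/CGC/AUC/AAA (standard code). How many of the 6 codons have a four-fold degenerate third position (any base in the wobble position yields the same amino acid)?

Codon 1 AGC (Ser): third position 2-fold.
Codon 2 CGU (Arg): third position 4-fold.
Codon 3 CAU (His): third position 2-fold.
Codon 4 CGC (Arg): third position 4-fold.
Codon 5 AUC (Ile): third position 3-fold.
Codon 6 AAA (Lys): third position 2-fold.
Four-fold degenerate third positions: 2.

2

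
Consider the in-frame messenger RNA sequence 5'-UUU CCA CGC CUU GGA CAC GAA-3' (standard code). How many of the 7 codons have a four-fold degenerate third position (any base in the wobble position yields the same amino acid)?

Codon 1 UUU (Phe): third position 2-fold.
Codon 2 CCA (Pro): third position 4-fold.
Codon 3 CGC (Arg): third position 4-fold.
Codon 4 CUU (Leu): third position 4-fold.
Codon 5 GGA (Gly): third position 4-fold.
Codon 6 CAC (His): third position 2-fold.
Codon 7 GAA (Glu): third position 2-fold.
Four-fold degenerate third positions: 4.

4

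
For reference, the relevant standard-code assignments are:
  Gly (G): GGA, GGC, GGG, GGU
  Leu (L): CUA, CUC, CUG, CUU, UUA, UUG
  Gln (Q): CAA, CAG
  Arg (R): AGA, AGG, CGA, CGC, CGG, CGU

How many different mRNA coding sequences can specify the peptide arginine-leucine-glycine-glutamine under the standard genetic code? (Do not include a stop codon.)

Arg: 6 codons.
Leu: 6 codons.
Gly: 4 codons.
Gln: 2 codons.
6 × 6 × 4 × 2 = 288.

288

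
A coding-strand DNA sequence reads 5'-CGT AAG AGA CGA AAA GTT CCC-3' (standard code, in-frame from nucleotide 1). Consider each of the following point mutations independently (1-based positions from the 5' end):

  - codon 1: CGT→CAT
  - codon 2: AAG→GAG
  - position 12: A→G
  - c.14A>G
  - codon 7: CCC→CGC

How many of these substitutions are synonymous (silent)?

1

Codon 1: CGT (Arg) → CAT (His) — missense.
Codon 2: AAG (Lys) → GAG (Glu) — missense.
Codon 4: CGA (Arg) → CGG (Arg) — synonymous.
Codon 5: AAA (Lys) → AGA (Arg) — missense.
Codon 7: CCC (Pro) → CGC (Arg) — missense.
Synonymous: 1 of 5.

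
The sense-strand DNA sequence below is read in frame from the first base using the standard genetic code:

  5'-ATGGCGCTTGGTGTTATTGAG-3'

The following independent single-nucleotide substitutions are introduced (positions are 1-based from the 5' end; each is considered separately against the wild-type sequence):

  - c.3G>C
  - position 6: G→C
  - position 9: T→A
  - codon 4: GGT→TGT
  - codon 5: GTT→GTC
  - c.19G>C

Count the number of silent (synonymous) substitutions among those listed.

Codon 1: ATG (Met) → ATC (Ile) — missense.
Codon 2: GCG (Ala) → GCC (Ala) — synonymous.
Codon 3: CTT (Leu) → CTA (Leu) — synonymous.
Codon 4: GGT (Gly) → TGT (Cys) — missense.
Codon 5: GTT (Val) → GTC (Val) — synonymous.
Codon 7: GAG (Glu) → CAG (Gln) — missense.
Synonymous: 3 of 6.

3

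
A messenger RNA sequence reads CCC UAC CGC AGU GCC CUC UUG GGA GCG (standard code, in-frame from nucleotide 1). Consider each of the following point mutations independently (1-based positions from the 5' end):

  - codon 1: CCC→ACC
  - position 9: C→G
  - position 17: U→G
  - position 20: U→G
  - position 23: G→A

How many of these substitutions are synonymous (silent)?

1

Codon 1: CCC (Pro) → ACC (Thr) — missense.
Codon 3: CGC (Arg) → CGG (Arg) — synonymous.
Codon 6: CUC (Leu) → CGC (Arg) — missense.
Codon 7: UUG (Leu) → UGG (Trp) — missense.
Codon 8: GGA (Gly) → GAA (Glu) — missense.
Synonymous: 1 of 5.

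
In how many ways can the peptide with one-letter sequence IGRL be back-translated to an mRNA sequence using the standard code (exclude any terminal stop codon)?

Ile: 3 codons.
Gly: 4 codons.
Arg: 6 codons.
Leu: 6 codons.
3 × 4 × 6 × 6 = 432.

432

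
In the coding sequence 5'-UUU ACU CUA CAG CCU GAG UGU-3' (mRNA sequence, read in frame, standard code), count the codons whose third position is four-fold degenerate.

3

Codon 1 UUU (Phe): third position 2-fold.
Codon 2 ACU (Thr): third position 4-fold.
Codon 3 CUA (Leu): third position 4-fold.
Codon 4 CAG (Gln): third position 2-fold.
Codon 5 CCU (Pro): third position 4-fold.
Codon 6 GAG (Glu): third position 2-fold.
Codon 7 UGU (Cys): third position 2-fold.
Four-fold degenerate third positions: 3.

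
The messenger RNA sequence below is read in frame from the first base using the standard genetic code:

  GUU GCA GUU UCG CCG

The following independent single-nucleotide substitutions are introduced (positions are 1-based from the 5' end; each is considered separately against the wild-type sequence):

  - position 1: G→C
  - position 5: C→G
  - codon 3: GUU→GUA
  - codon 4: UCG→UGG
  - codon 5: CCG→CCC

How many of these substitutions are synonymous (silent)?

Codon 1: GUU (Val) → CUU (Leu) — missense.
Codon 2: GCA (Ala) → GGA (Gly) — missense.
Codon 3: GUU (Val) → GUA (Val) — synonymous.
Codon 4: UCG (Ser) → UGG (Trp) — missense.
Codon 5: CCG (Pro) → CCC (Pro) — synonymous.
Synonymous: 2 of 5.

2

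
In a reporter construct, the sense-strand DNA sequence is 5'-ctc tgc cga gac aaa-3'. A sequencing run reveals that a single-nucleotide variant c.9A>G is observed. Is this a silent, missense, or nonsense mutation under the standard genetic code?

Position 9 falls in codon 3: CGA → Arg.
After the substitution the codon is CGG → Arg.
Both encode Arg, so the change is synonymous.

silent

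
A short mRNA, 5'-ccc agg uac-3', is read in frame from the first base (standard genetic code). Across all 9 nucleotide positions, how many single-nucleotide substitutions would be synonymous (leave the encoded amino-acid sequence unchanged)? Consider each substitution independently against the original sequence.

Codon 1 (CCC, Pro): 3 synonymous substitutions.
Codon 2 (AGG, Arg): 2 synonymous substitutions.
Codon 3 (UAC, Tyr): 1 synonymous substitution.
Total: 3 + 2 + 1 = 6.

6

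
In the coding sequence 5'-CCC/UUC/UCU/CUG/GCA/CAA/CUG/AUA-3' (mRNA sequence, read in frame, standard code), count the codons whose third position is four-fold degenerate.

Codon 1 CCC (Pro): third position 4-fold.
Codon 2 UUC (Phe): third position 2-fold.
Codon 3 UCU (Ser): third position 4-fold.
Codon 4 CUG (Leu): third position 4-fold.
Codon 5 GCA (Ala): third position 4-fold.
Codon 6 CAA (Gln): third position 2-fold.
Codon 7 CUG (Leu): third position 4-fold.
Codon 8 AUA (Ile): third position 3-fold.
Four-fold degenerate third positions: 5.

5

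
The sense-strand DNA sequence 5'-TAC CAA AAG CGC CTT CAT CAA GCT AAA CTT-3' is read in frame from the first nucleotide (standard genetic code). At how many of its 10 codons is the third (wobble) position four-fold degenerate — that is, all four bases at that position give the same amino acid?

4

Codon 1 TAC (Tyr): third position 2-fold.
Codon 2 CAA (Gln): third position 2-fold.
Codon 3 AAG (Lys): third position 2-fold.
Codon 4 CGC (Arg): third position 4-fold.
Codon 5 CTT (Leu): third position 4-fold.
Codon 6 CAT (His): third position 2-fold.
Codon 7 CAA (Gln): third position 2-fold.
Codon 8 GCT (Ala): third position 4-fold.
Codon 9 AAA (Lys): third position 2-fold.
Codon 10 CTT (Leu): third position 4-fold.
Four-fold degenerate third positions: 4.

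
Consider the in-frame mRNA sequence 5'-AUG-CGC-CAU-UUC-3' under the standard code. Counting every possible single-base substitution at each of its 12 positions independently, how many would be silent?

Codon 1 (AUG, Met): 0 synonymous substitutions.
Codon 2 (CGC, Arg): 3 synonymous substitutions.
Codon 3 (CAU, His): 1 synonymous substitution.
Codon 4 (UUC, Phe): 1 synonymous substitution.
Total: 0 + 3 + 1 + 1 = 5.

5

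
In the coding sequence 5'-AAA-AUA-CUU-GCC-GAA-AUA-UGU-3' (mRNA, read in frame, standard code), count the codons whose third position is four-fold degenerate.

Codon 1 AAA (Lys): third position 2-fold.
Codon 2 AUA (Ile): third position 3-fold.
Codon 3 CUU (Leu): third position 4-fold.
Codon 4 GCC (Ala): third position 4-fold.
Codon 5 GAA (Glu): third position 2-fold.
Codon 6 AUA (Ile): third position 3-fold.
Codon 7 UGU (Cys): third position 2-fold.
Four-fold degenerate third positions: 2.

2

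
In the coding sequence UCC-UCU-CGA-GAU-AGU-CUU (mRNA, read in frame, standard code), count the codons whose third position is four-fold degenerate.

4

Codon 1 UCC (Ser): third position 4-fold.
Codon 2 UCU (Ser): third position 4-fold.
Codon 3 CGA (Arg): third position 4-fold.
Codon 4 GAU (Asp): third position 2-fold.
Codon 5 AGU (Ser): third position 2-fold.
Codon 6 CUU (Leu): third position 4-fold.
Four-fold degenerate third positions: 4.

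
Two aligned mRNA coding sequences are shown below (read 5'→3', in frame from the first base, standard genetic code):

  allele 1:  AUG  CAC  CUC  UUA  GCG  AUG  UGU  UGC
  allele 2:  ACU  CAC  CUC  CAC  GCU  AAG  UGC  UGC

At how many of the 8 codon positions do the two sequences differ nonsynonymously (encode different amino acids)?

Codon 1: AUG Met / ACU Thr — nonsynonymous.
Codon 2: CAC His / CAC His — identical.
Codon 3: CUC Leu / CUC Leu — identical.
Codon 4: UUA Leu / CAC His — nonsynonymous.
Codon 5: GCG Ala / GCU Ala — synonymous.
Codon 6: AUG Met / AAG Lys — nonsynonymous.
Codon 7: UGU Cys / UGC Cys — synonymous.
Codon 8: UGC Cys / UGC Cys — identical.
Nonsynonymous differences: 3.

3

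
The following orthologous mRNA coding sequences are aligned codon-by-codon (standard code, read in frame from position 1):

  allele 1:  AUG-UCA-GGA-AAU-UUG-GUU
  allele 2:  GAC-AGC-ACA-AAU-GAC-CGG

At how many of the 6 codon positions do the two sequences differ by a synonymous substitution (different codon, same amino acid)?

1

Codon 1: AUG Met / GAC Asp — nonsynonymous.
Codon 2: UCA Ser / AGC Ser — synonymous.
Codon 3: GGA Gly / ACA Thr — nonsynonymous.
Codon 4: AAU Asn / AAU Asn — identical.
Codon 5: UUG Leu / GAC Asp — nonsynonymous.
Codon 6: GUU Val / CGG Arg — nonsynonymous.
Synonymous differences: 1.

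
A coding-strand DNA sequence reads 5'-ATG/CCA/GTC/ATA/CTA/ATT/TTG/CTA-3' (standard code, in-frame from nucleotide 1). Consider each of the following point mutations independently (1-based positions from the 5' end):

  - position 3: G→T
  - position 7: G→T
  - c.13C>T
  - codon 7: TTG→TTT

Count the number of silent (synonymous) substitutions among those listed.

Codon 1: ATG (Met) → ATT (Ile) — missense.
Codon 3: GTC (Val) → TTC (Phe) — missense.
Codon 5: CTA (Leu) → TTA (Leu) — synonymous.
Codon 7: TTG (Leu) → TTT (Phe) — missense.
Synonymous: 1 of 4.

1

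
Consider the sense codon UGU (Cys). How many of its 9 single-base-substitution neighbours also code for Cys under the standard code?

1

Position 1: none → 0 synonymous.
Position 2: none → 0 synonymous.
Position 3: UGC → 1 synonymous.
Total: 0 + 0 + 1 = 1.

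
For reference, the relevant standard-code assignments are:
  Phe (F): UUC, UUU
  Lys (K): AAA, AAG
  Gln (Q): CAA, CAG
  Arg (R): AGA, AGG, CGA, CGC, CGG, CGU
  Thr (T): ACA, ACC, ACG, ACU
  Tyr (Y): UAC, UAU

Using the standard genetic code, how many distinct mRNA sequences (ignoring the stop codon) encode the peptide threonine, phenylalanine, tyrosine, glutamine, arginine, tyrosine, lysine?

Thr: 4 codons.
Phe: 2 codons.
Tyr: 2 codons.
Gln: 2 codons.
Arg: 6 codons.
Tyr: 2 codons.
Lys: 2 codons.
4 × 2 × 2 × 2 × 6 × 2 × 2 = 768.

768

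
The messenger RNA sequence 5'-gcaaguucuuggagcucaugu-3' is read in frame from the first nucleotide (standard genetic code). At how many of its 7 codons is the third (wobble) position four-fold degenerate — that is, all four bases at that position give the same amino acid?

Codon 1 GCA (Ala): third position 4-fold.
Codon 2 AGU (Ser): third position 2-fold.
Codon 3 UCU (Ser): third position 4-fold.
Codon 4 UGG (Trp): third position 1-fold.
Codon 5 AGC (Ser): third position 2-fold.
Codon 6 UCA (Ser): third position 4-fold.
Codon 7 UGU (Cys): third position 2-fold.
Four-fold degenerate third positions: 3.

3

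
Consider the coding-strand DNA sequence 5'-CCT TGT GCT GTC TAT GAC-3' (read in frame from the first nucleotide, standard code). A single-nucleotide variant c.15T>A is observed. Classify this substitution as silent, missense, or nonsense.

nonsense

Position 15 falls in codon 5: TAT → Tyr.
After the substitution the codon is TAA → Stop.
The new codon is a stop codon, so this is a nonsense mutation.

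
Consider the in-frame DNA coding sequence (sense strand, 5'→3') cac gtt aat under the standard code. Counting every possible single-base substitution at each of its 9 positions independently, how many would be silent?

5

Codon 1 (CAC, His): 1 synonymous substitution.
Codon 2 (GTT, Val): 3 synonymous substitutions.
Codon 3 (AAT, Asn): 1 synonymous substitution.
Total: 1 + 3 + 1 = 5.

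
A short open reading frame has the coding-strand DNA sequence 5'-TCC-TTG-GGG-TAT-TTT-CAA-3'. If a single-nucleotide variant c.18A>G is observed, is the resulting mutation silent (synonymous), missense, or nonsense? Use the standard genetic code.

silent

Position 18 falls in codon 6: CAA → Gln.
After the substitution the codon is CAG → Gln.
Both encode Gln, so the change is synonymous.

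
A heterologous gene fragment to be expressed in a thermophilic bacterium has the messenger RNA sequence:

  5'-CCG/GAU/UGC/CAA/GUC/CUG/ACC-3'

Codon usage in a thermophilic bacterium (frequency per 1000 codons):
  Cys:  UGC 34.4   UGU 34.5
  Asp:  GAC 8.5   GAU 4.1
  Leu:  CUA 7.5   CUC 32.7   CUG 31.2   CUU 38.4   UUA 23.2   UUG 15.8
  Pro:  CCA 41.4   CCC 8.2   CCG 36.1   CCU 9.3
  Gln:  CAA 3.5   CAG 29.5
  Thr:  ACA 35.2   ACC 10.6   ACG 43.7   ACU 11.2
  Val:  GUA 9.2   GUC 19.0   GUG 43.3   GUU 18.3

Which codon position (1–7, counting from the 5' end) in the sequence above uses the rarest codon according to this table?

4

Codon 1 CCG (Pro): 36.1 per 1000.
Codon 2 GAU (Asp): 4.1 per 1000.
Codon 3 UGC (Cys): 34.4 per 1000.
Codon 4 CAA (Gln): 3.5 per 1000.
Codon 5 GUC (Val): 19.0 per 1000.
Codon 6 CUG (Leu): 31.2 per 1000.
Codon 7 ACC (Thr): 10.6 per 1000.
Lowest frequency is 3.5 at codon 4.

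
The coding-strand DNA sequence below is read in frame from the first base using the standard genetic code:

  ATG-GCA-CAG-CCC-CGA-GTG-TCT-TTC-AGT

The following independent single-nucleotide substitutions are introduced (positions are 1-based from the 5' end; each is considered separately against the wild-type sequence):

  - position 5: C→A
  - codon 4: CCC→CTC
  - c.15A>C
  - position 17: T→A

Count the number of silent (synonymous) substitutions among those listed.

1

Codon 2: GCA (Ala) → GAA (Glu) — missense.
Codon 4: CCC (Pro) → CTC (Leu) — missense.
Codon 5: CGA (Arg) → CGC (Arg) — synonymous.
Codon 6: GTG (Val) → GAG (Glu) — missense.
Synonymous: 1 of 4.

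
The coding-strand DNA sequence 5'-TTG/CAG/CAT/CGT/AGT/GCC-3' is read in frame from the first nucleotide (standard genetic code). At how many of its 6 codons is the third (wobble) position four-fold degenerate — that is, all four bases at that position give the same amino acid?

2

Codon 1 TTG (Leu): third position 2-fold.
Codon 2 CAG (Gln): third position 2-fold.
Codon 3 CAT (His): third position 2-fold.
Codon 4 CGT (Arg): third position 4-fold.
Codon 5 AGT (Ser): third position 2-fold.
Codon 6 GCC (Ala): third position 4-fold.
Four-fold degenerate third positions: 2.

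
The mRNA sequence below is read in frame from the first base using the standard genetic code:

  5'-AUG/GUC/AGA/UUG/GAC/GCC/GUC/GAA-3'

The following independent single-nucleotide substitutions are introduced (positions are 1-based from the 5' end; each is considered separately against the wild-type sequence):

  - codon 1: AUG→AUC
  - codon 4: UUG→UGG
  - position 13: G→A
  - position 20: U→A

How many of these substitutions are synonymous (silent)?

Codon 1: AUG (Met) → AUC (Ile) — missense.
Codon 4: UUG (Leu) → UGG (Trp) — missense.
Codon 5: GAC (Asp) → AAC (Asn) — missense.
Codon 7: GUC (Val) → GAC (Asp) — missense.
Synonymous: 0 of 4.

0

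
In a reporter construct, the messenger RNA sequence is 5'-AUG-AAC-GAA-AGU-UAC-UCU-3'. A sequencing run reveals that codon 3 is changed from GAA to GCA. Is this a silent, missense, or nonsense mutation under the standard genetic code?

Position 8 falls in codon 3: GAA → Glu.
After the substitution the codon is GCA → Ala.
Glu ≠ Ala, so this is a missense mutation.

missense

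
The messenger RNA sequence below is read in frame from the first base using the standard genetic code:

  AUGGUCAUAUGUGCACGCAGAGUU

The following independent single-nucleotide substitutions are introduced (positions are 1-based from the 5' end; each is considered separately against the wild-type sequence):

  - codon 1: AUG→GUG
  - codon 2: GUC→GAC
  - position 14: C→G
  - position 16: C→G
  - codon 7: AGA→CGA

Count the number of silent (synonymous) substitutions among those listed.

1

Codon 1: AUG (Met) → GUG (Val) — missense.
Codon 2: GUC (Val) → GAC (Asp) — missense.
Codon 5: GCA (Ala) → GGA (Gly) — missense.
Codon 6: CGC (Arg) → GGC (Gly) — missense.
Codon 7: AGA (Arg) → CGA (Arg) — synonymous.
Synonymous: 1 of 5.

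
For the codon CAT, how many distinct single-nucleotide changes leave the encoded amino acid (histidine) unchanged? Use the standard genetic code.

Position 1: none → 0 synonymous.
Position 2: none → 0 synonymous.
Position 3: CAC → 1 synonymous.
Total: 0 + 0 + 1 = 1.

1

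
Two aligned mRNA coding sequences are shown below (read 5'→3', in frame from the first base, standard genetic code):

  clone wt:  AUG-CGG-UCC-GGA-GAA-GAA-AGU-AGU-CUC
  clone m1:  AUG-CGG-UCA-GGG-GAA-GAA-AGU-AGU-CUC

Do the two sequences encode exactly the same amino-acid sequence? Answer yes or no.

yes

Codon 1: AUG Met / AUG Met — identical.
Codon 2: CGG Arg / CGG Arg — identical.
Codon 3: UCC Ser / UCA Ser — synonymous.
Codon 4: GGA Gly / GGG Gly — synonymous.
Codon 5: GAA Glu / GAA Glu — identical.
Codon 6: GAA Glu / GAA Glu — identical.
Codon 7: AGU Ser / AGU Ser — identical.
Codon 8: AGU Ser / AGU Ser — identical.
Codon 9: CUC Leu / CUC Leu — identical.
Nonsynonymous differences: 0 → same protein.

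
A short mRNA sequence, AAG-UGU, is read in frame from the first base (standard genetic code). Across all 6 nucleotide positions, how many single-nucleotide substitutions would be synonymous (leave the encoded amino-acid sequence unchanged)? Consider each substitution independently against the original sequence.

Codon 1 (AAG, Lys): 1 synonymous substitution.
Codon 2 (UGU, Cys): 1 synonymous substitution.
Total: 1 + 1 = 2.

2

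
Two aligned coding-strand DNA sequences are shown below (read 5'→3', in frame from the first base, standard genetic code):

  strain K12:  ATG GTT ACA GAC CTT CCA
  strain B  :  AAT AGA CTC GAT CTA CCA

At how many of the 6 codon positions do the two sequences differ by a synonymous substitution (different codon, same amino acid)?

Codon 1: ATG Met / AAT Asn — nonsynonymous.
Codon 2: GTT Val / AGA Arg — nonsynonymous.
Codon 3: ACA Thr / CTC Leu — nonsynonymous.
Codon 4: GAC Asp / GAT Asp — synonymous.
Codon 5: CTT Leu / CTA Leu — synonymous.
Codon 6: CCA Pro / CCA Pro — identical.
Synonymous differences: 2.

2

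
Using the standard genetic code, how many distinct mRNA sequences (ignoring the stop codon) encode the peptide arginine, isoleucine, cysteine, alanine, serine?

Arg: 6 codons.
Ile: 3 codons.
Cys: 2 codons.
Ala: 4 codons.
Ser: 6 codons.
6 × 3 × 2 × 4 × 6 = 864.

864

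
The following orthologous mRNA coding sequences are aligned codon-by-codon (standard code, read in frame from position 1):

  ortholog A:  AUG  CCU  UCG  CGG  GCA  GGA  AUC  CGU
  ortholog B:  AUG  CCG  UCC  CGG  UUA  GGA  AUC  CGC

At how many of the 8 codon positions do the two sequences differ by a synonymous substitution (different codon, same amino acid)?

3

Codon 1: AUG Met / AUG Met — identical.
Codon 2: CCU Pro / CCG Pro — synonymous.
Codon 3: UCG Ser / UCC Ser — synonymous.
Codon 4: CGG Arg / CGG Arg — identical.
Codon 5: GCA Ala / UUA Leu — nonsynonymous.
Codon 6: GGA Gly / GGA Gly — identical.
Codon 7: AUC Ile / AUC Ile — identical.
Codon 8: CGU Arg / CGC Arg — synonymous.
Synonymous differences: 3.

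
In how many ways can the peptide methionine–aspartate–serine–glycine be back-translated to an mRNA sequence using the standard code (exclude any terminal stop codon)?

Met: 1 codon.
Asp: 2 codons.
Ser: 6 codons.
Gly: 4 codons.
1 × 2 × 6 × 4 = 48.

48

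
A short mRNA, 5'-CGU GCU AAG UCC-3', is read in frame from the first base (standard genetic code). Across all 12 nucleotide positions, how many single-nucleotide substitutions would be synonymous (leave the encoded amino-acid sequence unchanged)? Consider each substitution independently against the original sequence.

10

Codon 1 (CGU, Arg): 3 synonymous substitutions.
Codon 2 (GCU, Ala): 3 synonymous substitutions.
Codon 3 (AAG, Lys): 1 synonymous substitution.
Codon 4 (UCC, Ser): 3 synonymous substitutions.
Total: 3 + 3 + 1 + 3 = 10.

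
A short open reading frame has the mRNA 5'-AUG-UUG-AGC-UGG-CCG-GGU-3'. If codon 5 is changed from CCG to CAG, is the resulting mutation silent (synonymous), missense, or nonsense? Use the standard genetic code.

missense

Position 14 falls in codon 5: CCG → Pro.
After the substitution the codon is CAG → Gln.
Pro ≠ Gln, so this is a missense mutation.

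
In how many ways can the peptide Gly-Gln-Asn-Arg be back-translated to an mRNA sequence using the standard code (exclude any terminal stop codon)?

Gly: 4 codons.
Gln: 2 codons.
Asn: 2 codons.
Arg: 6 codons.
4 × 2 × 2 × 6 = 96.

96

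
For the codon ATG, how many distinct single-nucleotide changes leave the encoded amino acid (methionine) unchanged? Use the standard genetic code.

Position 1: none → 0 synonymous.
Position 2: none → 0 synonymous.
Position 3: none → 0 synonymous.
Total: 0 + 0 + 0 = 0.

0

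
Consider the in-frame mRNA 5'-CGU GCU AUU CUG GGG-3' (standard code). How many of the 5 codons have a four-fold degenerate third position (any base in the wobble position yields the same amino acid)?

4

Codon 1 CGU (Arg): third position 4-fold.
Codon 2 GCU (Ala): third position 4-fold.
Codon 3 AUU (Ile): third position 3-fold.
Codon 4 CUG (Leu): third position 4-fold.
Codon 5 GGG (Gly): third position 4-fold.
Four-fold degenerate third positions: 4.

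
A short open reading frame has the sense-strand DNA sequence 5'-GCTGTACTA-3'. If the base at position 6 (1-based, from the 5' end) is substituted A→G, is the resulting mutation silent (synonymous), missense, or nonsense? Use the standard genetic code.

Position 6 falls in codon 2: GTA → Val.
After the substitution the codon is GTG → Val.
Both encode Val, so the change is synonymous.

silent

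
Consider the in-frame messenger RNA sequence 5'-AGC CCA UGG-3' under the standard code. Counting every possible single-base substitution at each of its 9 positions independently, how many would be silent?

Codon 1 (AGC, Ser): 1 synonymous substitution.
Codon 2 (CCA, Pro): 3 synonymous substitutions.
Codon 3 (UGG, Trp): 0 synonymous substitutions.
Total: 1 + 3 + 0 = 4.

4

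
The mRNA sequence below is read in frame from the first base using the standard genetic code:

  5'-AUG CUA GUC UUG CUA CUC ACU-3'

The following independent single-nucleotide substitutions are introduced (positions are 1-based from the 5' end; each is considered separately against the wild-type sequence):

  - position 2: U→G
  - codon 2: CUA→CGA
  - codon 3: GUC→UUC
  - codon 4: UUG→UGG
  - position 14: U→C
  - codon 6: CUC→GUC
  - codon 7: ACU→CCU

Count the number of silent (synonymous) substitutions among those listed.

0

Codon 1: AUG (Met) → AGG (Arg) — missense.
Codon 2: CUA (Leu) → CGA (Arg) — missense.
Codon 3: GUC (Val) → UUC (Phe) — missense.
Codon 4: UUG (Leu) → UGG (Trp) — missense.
Codon 5: CUA (Leu) → CCA (Pro) — missense.
Codon 6: CUC (Leu) → GUC (Val) — missense.
Codon 7: ACU (Thr) → CCU (Pro) — missense.
Synonymous: 0 of 7.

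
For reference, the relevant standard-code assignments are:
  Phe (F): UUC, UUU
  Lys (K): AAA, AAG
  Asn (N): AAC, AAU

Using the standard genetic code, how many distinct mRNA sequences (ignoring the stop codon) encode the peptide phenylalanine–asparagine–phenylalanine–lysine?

Phe: 2 codons.
Asn: 2 codons.
Phe: 2 codons.
Lys: 2 codons.
2 × 2 × 2 × 2 = 16.

16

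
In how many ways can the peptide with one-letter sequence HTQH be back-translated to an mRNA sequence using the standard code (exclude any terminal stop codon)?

His: 2 codons.
Thr: 4 codons.
Gln: 2 codons.
His: 2 codons.
2 × 4 × 2 × 2 = 32.

32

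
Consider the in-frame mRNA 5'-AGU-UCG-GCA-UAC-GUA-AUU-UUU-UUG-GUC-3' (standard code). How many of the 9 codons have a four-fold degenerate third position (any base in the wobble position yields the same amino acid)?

4

Codon 1 AGU (Ser): third position 2-fold.
Codon 2 UCG (Ser): third position 4-fold.
Codon 3 GCA (Ala): third position 4-fold.
Codon 4 UAC (Tyr): third position 2-fold.
Codon 5 GUA (Val): third position 4-fold.
Codon 6 AUU (Ile): third position 3-fold.
Codon 7 UUU (Phe): third position 2-fold.
Codon 8 UUG (Leu): third position 2-fold.
Codon 9 GUC (Val): third position 4-fold.
Four-fold degenerate third positions: 4.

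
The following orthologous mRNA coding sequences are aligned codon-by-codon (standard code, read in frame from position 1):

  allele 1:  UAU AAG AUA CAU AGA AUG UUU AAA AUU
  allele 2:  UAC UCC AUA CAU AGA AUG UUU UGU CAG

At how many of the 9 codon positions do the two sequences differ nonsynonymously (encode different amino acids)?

3

Codon 1: UAU Tyr / UAC Tyr — synonymous.
Codon 2: AAG Lys / UCC Ser — nonsynonymous.
Codon 3: AUA Ile / AUA Ile — identical.
Codon 4: CAU His / CAU His — identical.
Codon 5: AGA Arg / AGA Arg — identical.
Codon 6: AUG Met / AUG Met — identical.
Codon 7: UUU Phe / UUU Phe — identical.
Codon 8: AAA Lys / UGU Cys — nonsynonymous.
Codon 9: AUU Ile / CAG Gln — nonsynonymous.
Nonsynonymous differences: 3.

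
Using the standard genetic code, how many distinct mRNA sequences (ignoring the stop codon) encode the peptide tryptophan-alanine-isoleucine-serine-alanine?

Trp: 1 codon.
Ala: 4 codons.
Ile: 3 codons.
Ser: 6 codons.
Ala: 4 codons.
1 × 4 × 3 × 6 × 4 = 288.

288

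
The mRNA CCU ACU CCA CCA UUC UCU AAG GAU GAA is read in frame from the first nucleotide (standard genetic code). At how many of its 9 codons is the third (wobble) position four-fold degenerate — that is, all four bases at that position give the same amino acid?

Codon 1 CCU (Pro): third position 4-fold.
Codon 2 ACU (Thr): third position 4-fold.
Codon 3 CCA (Pro): third position 4-fold.
Codon 4 CCA (Pro): third position 4-fold.
Codon 5 UUC (Phe): third position 2-fold.
Codon 6 UCU (Ser): third position 4-fold.
Codon 7 AAG (Lys): third position 2-fold.
Codon 8 GAU (Asp): third position 2-fold.
Codon 9 GAA (Glu): third position 2-fold.
Four-fold degenerate third positions: 5.

5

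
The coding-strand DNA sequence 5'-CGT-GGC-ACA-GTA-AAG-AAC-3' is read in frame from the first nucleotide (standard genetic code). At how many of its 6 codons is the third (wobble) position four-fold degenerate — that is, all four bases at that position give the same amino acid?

4

Codon 1 CGT (Arg): third position 4-fold.
Codon 2 GGC (Gly): third position 4-fold.
Codon 3 ACA (Thr): third position 4-fold.
Codon 4 GTA (Val): third position 4-fold.
Codon 5 AAG (Lys): third position 2-fold.
Codon 6 AAC (Asn): third position 2-fold.
Four-fold degenerate third positions: 4.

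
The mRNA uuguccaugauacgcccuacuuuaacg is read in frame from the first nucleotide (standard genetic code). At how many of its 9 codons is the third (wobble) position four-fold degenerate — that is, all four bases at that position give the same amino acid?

5

Codon 1 UUG (Leu): third position 2-fold.
Codon 2 UCC (Ser): third position 4-fold.
Codon 3 AUG (Met): third position 1-fold.
Codon 4 AUA (Ile): third position 3-fold.
Codon 5 CGC (Arg): third position 4-fold.
Codon 6 CCU (Pro): third position 4-fold.
Codon 7 ACU (Thr): third position 4-fold.
Codon 8 UUA (Leu): third position 2-fold.
Codon 9 ACG (Thr): third position 4-fold.
Four-fold degenerate third positions: 5.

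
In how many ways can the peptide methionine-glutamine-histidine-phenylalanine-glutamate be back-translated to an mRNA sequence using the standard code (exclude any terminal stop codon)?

Met: 1 codon.
Gln: 2 codons.
His: 2 codons.
Phe: 2 codons.
Glu: 2 codons.
1 × 2 × 2 × 2 × 2 = 16.

16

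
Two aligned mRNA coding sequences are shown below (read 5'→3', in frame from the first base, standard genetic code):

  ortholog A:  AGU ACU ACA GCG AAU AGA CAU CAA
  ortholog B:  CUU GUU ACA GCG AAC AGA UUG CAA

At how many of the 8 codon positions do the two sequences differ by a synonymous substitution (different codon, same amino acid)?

Codon 1: AGU Ser / CUU Leu — nonsynonymous.
Codon 2: ACU Thr / GUU Val — nonsynonymous.
Codon 3: ACA Thr / ACA Thr — identical.
Codon 4: GCG Ala / GCG Ala — identical.
Codon 5: AAU Asn / AAC Asn — synonymous.
Codon 6: AGA Arg / AGA Arg — identical.
Codon 7: CAU His / UUG Leu — nonsynonymous.
Codon 8: CAA Gln / CAA Gln — identical.
Synonymous differences: 1.

1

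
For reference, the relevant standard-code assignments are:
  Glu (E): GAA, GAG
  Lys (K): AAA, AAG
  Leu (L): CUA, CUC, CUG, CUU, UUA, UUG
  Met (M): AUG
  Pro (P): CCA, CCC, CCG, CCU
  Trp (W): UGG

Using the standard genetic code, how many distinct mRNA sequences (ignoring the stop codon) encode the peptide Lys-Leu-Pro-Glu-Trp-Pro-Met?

384

Lys: 2 codons.
Leu: 6 codons.
Pro: 4 codons.
Glu: 2 codons.
Trp: 1 codon.
Pro: 4 codons.
Met: 1 codon.
2 × 6 × 4 × 2 × 1 × 4 × 1 = 384.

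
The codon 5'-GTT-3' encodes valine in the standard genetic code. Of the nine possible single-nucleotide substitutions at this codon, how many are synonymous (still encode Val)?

Position 1: none → 0 synonymous.
Position 2: none → 0 synonymous.
Position 3: GTC, GTA, GTG → 3 synonymous.
Total: 0 + 0 + 3 = 3.

3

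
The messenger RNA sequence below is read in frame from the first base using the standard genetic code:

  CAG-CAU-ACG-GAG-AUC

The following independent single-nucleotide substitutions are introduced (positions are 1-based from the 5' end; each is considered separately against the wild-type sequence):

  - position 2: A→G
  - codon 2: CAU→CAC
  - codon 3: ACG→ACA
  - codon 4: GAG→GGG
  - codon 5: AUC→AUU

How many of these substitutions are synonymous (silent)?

Codon 1: CAG (Gln) → CGG (Arg) — missense.
Codon 2: CAU (His) → CAC (His) — synonymous.
Codon 3: ACG (Thr) → ACA (Thr) — synonymous.
Codon 4: GAG (Glu) → GGG (Gly) — missense.
Codon 5: AUC (Ile) → AUU (Ile) — synonymous.
Synonymous: 3 of 5.

3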